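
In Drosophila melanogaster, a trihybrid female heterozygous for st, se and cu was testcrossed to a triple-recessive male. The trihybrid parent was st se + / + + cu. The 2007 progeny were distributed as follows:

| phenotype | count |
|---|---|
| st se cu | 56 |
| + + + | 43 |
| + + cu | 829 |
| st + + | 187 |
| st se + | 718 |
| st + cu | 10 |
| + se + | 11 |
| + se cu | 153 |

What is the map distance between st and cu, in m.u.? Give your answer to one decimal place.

6.0 m.u.

The two rarest classes, + se + and st + cu, are the double crossovers. Comparing them with the parentals, only the st allele has switched, so st is the middle locus and the order is cu – st – se.
Crossovers in the cu–st interval produce the single-crossover classes st se cu and + + + (56 + 43 = 99) plus the double crossovers (21).
RF(cu–st) = (99 + 21) / 2007 = 120/2007 = 0.0598 → 6.0 m.u.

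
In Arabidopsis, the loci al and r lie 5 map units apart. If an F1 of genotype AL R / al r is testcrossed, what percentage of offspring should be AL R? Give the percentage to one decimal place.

A map distance of 5 map units corresponds to a recombination frequency of 0.050.
The F1 is AL R / al r, so AL R is a parental gamete class with expected frequency (1 − r)/2 = 0.950/2 = 0.4750.
That is 0.4750 = 47.5% of the progeny.

47.5%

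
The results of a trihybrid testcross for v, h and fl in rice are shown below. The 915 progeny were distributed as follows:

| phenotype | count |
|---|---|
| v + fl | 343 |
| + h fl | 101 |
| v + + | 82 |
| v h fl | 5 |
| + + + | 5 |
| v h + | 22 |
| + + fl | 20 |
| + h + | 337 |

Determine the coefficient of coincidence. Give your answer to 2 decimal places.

0.91

The two most frequent reciprocal classes, v + fl and + h +, are the parental types, so the F1 was v + fl / + h +.
The two rarest classes, v h fl and + + +, are the double crossovers. Comparing them with the parentals, only the h allele has switched, so h is the middle locus and the order is v – h – fl.
v–h: (42 + 10)/915 = 0.0568; h–fl: (183 + 10)/915 = 0.2109.
Expected DCO frequency = 0.0568 × 0.2109 ≈ 0.01198; observed = 10/915 ≈ 0.01093.
Coefficient of coincidence = 0.01093/0.01198 ≈ 0.91.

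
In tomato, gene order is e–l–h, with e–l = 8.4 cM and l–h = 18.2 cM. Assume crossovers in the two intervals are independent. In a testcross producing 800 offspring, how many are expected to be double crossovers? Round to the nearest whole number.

Map distances give recombination frequencies of 0.084 and 0.182 for the two intervals.
With no interference, expected double-crossover frequency = 0.084 × 0.182 = 0.01529.
Expected number = 0.01529 × 800 = 12.23 ≈ 12.

12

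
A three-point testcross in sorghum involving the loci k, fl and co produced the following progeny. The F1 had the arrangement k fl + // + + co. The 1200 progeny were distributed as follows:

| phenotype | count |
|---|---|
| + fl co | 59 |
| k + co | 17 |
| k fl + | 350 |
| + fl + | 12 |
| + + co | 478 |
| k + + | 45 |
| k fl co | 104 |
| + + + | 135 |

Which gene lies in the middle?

k

The two rarest classes, + fl + and k + co, are the double crossovers. Comparing them with the parentals, only the k allele has switched, so k is the middle locus and the order is fl – k – co.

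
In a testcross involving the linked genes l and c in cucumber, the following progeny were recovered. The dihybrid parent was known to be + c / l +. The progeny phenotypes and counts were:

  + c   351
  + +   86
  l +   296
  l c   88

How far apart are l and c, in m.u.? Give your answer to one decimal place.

The recombinant classes are + + and l c: 86 + 88 = 174.
Recombination frequency = 174/821 = 0.2119 ≈ 21.2%, i.e. 21.2 m.u.

21.2 m.u.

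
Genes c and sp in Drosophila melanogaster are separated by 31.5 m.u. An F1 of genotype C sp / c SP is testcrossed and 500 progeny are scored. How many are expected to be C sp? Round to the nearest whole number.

171

A map distance of 31.5 m.u. corresponds to a recombination frequency of 0.315.
The F1 is C sp / c SP, so C sp is a parental gamete class with expected frequency (1 − r)/2 = 0.685/2 = 0.3425.
Expected number = 0.3425 × 500 = 171.25 ≈ 171.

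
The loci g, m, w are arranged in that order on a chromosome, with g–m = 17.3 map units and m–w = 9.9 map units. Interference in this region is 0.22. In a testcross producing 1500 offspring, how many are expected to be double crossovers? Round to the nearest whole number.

Map distances give recombination frequencies of 0.173 and 0.099 for the two intervals.
With interference 0.22 (so coincidence = 0.78), expected double-crossover frequency = 0.173 × 0.099 × 0.78 = 0.01336.
Expected number = 0.01336 × 1500 = 20.04 ≈ 20.

20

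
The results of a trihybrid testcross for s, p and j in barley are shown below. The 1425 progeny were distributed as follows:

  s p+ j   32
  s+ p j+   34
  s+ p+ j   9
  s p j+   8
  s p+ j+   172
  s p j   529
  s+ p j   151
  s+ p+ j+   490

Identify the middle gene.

j

The two most frequent reciprocal classes, s+ p+ j+ and s p j, are the parental types, so the F1 was s+ p+ j+ / s p j.
The two rarest classes, s+ p+ j and s p j+, are the double crossovers. Comparing them with the parentals, only the j allele has switched, so j is the middle locus and the order is s – j – p.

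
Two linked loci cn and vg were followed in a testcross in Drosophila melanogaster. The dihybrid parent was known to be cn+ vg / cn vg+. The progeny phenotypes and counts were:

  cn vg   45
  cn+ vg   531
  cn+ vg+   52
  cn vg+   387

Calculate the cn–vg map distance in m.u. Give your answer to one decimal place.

The recombinant classes are cn+ vg+ and cn vg: 52 + 45 = 97.
Recombination frequency = 97/1015 = 0.0956 ≈ 9.6%, i.e. 9.6 m.u.

9.6 m.u.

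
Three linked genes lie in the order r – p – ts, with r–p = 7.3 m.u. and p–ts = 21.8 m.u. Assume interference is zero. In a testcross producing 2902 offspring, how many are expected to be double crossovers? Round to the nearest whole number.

Map distances give recombination frequencies of 0.073 and 0.218 for the two intervals.
With no interference, expected double-crossover frequency = 0.073 × 0.218 = 0.01591.
Expected number = 0.01591 × 2902 = 46.18 ≈ 46.

46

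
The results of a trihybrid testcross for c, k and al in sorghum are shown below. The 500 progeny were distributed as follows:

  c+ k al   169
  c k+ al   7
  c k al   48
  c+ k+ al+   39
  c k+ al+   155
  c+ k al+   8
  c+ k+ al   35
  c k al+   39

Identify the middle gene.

al

The two most frequent reciprocal classes, c+ k al and c k+ al+, are the parental types, so the F1 was c+ k al / c k+ al+.
The two rarest classes, c+ k al+ and c k+ al, are the double crossovers. Comparing them with the parentals, only the al allele has switched, so al is the middle locus and the order is k – al – c.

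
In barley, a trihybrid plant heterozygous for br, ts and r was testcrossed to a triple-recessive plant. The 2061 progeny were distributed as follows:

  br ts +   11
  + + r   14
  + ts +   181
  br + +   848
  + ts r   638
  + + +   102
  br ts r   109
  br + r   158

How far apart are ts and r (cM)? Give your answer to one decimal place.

17.7 cM

The two most frequent reciprocal classes, + ts r and br + +, are the parental types, so the F1 was + ts r / br + +.
The two rarest classes, + + r and br ts +, are the double crossovers. Comparing them with the parentals, only the ts allele has switched, so ts is the middle locus and the order is br – ts – r.
Crossovers in the ts–r interval produce the single-crossover classes + ts + and br + r (181 + 158 = 339) plus the double crossovers (25).
RF(ts–r) = (339 + 25) / 2061 = 364/2061 = 0.1766 → 17.7 cM.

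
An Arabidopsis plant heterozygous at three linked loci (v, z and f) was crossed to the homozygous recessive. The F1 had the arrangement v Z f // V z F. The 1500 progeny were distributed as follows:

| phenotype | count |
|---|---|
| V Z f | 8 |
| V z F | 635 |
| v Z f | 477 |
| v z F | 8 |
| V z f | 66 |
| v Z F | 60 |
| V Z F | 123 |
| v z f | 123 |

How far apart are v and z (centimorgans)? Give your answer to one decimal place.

17.5 centimorgans

The two rarest classes, V Z f and v z F, are the double crossovers. Comparing them with the parentals, only the v allele has switched, so v is the middle locus and the order is f – v – z.
Crossovers in the v–z interval produce the single-crossover classes v z f and V Z F (123 + 123 = 246) plus the double crossovers (16).
RF(v–z) = (246 + 16) / 1500 = 262/1500 = 0.1747 → 17.5 centimorgans.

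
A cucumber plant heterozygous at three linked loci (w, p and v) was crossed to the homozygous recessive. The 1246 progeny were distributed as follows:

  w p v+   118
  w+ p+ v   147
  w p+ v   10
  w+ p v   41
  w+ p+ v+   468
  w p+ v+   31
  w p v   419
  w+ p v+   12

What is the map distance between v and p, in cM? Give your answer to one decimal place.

23.0 cM

The two most frequent reciprocal classes, w+ p+ v+ and w p v, are the parental types, so the F1 was w+ p+ v+ / w p v.
The two rarest classes, w+ p v+ and w p+ v, are the double crossovers. Comparing them with the parentals, only the p allele has switched, so p is the middle locus and the order is v – p – w.
Crossovers in the v–p interval produce the single-crossover classes w+ p+ v and w p v+ (147 + 118 = 265) plus the double crossovers (22).
RF(v–p) = (265 + 22) / 1246 = 287/1246 = 0.2303 → 23.0 cM.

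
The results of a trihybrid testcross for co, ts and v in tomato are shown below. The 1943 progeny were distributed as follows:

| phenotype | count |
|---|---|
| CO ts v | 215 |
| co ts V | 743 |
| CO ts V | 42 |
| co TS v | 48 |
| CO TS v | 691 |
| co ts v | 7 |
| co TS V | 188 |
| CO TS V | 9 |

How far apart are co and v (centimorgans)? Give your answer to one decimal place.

The two most frequent reciprocal classes, co ts V and CO TS v, are the parental types, so the F1 was co ts V / CO TS v.
The two rarest classes, co ts v and CO TS V, are the double crossovers. Comparing them with the parentals, only the v allele has switched, so v is the middle locus and the order is co – v – ts.
Crossovers in the co–v interval produce the single-crossover classes CO ts V and co TS v (42 + 48 = 90) plus the double crossovers (16).
RF(co–v) = (90 + 16) / 1943 = 106/1943 = 0.0546 → 5.5 centimorgans.

5.5 centimorgans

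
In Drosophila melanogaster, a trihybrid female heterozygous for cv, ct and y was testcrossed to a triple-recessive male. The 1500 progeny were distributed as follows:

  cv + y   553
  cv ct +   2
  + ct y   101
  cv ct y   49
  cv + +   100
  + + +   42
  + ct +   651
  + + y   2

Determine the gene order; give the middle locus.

The two most frequent reciprocal classes, cv + y and + ct +, are the parental types, so the F1 was cv + y / + ct +.
The two rarest classes, + + y and cv ct +, are the double crossovers. Comparing them with the parentals, only the cv allele has switched, so cv is the middle locus and the order is y – cv – ct.

cv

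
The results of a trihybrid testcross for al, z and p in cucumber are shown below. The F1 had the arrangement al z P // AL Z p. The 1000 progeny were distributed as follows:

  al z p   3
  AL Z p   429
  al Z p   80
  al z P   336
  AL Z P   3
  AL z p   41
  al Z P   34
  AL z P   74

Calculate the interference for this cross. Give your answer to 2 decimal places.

0.54

The two rarest classes, al z p and AL Z P, are the double crossovers. Comparing them with the parentals, only the p allele has switched, so p is the middle locus and the order is z – p – al.
z–p: (75 + 6)/1000 = 0.0810; p–al: (154 + 6)/1000 = 0.1600.
Expected DCO frequency = 0.0810 × 0.1600 ≈ 0.01296; observed = 6/1000 ≈ 0.00600.
Coefficient of coincidence = 0.00600/0.01296 ≈ 0.46; interference = 1 − 0.46 = 0.54.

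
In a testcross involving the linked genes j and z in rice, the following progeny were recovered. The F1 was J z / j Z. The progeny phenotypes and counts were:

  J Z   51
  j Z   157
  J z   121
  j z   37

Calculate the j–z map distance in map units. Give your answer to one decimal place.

The recombinant classes are J Z and j z: 51 + 37 = 88.
Recombination frequency = 88/366 = 0.2404 ≈ 24.0%, i.e. 24.0 map units.

24.0 map units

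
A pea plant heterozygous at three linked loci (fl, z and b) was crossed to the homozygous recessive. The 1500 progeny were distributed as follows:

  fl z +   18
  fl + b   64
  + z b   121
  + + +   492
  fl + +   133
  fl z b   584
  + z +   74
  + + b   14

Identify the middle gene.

b

The two most frequent reciprocal classes, + + + and fl z b, are the parental types, so the F1 was + + + / fl z b.
The two rarest classes, + + b and fl z +, are the double crossovers. Comparing them with the parentals, only the b allele has switched, so b is the middle locus and the order is z – b – fl.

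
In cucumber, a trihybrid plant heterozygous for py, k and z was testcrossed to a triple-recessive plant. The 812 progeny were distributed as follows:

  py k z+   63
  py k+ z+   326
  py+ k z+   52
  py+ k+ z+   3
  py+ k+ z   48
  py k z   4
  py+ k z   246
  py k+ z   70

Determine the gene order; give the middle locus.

The two most frequent reciprocal classes, py k+ z+ and py+ k z, are the parental types, so the F1 was py k+ z+ / py+ k z.
The two rarest classes, py+ k+ z+ and py k z, are the double crossovers. Comparing them with the parentals, only the py allele has switched, so py is the middle locus and the order is z – py – k.

py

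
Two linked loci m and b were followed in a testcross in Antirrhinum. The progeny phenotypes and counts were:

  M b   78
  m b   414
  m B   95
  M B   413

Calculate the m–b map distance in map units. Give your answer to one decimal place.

The two most frequent classes, M B (413) and m b (414), are the parental types, so the F1 was M B / m b.
The recombinant classes are M b and m B: 78 + 95 = 173.
Recombination frequency = 173/1000 = 0.1730 ≈ 17.3%, i.e. 17.3 map units.

17.3 map units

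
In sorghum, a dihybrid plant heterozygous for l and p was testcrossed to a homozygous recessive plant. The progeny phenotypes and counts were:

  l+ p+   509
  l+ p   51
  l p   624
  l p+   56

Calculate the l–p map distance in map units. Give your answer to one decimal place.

The two most frequent classes, l+ p+ (509) and l p (624), are the parental types, so the F1 was l+ p+ / l p.
The recombinant classes are l+ p and l p+: 51 + 56 = 107.
Recombination frequency = 107/1240 = 0.0863 ≈ 8.6%, i.e. 8.6 map units.

8.6 map units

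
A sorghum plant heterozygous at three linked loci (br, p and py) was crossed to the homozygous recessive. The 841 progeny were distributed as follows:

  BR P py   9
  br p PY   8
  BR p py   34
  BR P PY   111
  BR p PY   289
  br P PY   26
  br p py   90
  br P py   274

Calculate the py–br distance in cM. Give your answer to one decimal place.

9.2 cM

The two most frequent reciprocal classes, BR p PY and br P py, are the parental types, so the F1 was BR p PY / br P py.
The two rarest classes, br p PY and BR P py, are the double crossovers. Comparing them with the parentals, only the br allele has switched, so br is the middle locus and the order is p – br – py.
Crossovers in the br–py interval produce the single-crossover classes BR p py and br P PY (34 + 26 = 60) plus the double crossovers (17).
RF(br–py) = (60 + 17) / 841 = 77/841 = 0.0916 → 9.2 cM.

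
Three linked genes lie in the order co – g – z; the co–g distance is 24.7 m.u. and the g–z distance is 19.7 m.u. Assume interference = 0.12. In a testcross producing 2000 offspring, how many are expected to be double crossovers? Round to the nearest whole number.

86

Map distances give recombination frequencies of 0.247 and 0.197 for the two intervals.
With interference 0.12 (so coincidence = 0.88), expected double-crossover frequency = 0.247 × 0.197 × 0.88 = 0.04282.
Expected number = 0.04282 × 2000 = 85.64 ≈ 86.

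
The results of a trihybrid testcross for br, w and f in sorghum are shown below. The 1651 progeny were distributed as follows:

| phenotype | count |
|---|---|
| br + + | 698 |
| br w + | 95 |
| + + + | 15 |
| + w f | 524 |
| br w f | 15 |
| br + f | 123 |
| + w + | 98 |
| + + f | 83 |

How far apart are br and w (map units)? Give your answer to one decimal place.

The two most frequent reciprocal classes, br + + and + w f, are the parental types, so the F1 was br + + / + w f.
The two rarest classes, + + + and br w f, are the double crossovers. Comparing them with the parentals, only the br allele has switched, so br is the middle locus and the order is w – br – f.
Crossovers in the w–br interval produce the single-crossover classes br w + and + + f (95 + 83 = 178) plus the double crossovers (30).
RF(w–br) = (178 + 30) / 1651 = 208/1651 = 0.1260 → 12.6 map units.

12.6 map units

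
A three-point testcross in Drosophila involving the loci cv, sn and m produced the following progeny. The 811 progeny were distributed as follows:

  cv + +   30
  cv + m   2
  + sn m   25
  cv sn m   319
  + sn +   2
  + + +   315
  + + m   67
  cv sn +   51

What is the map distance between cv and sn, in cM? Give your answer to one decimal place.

7.3 cM

The two most frequent reciprocal classes, + + + and cv sn m, are the parental types, so the F1 was + + + / cv sn m.
The two rarest classes, + sn + and cv + m, are the double crossovers. Comparing them with the parentals, only the sn allele has switched, so sn is the middle locus and the order is m – sn – cv.
Crossovers in the sn–cv interval produce the single-crossover classes cv + + and + sn m (30 + 25 = 55) plus the double crossovers (4).
RF(sn–cv) = (55 + 4) / 811 = 59/811 = 0.0727 → 7.3 cM.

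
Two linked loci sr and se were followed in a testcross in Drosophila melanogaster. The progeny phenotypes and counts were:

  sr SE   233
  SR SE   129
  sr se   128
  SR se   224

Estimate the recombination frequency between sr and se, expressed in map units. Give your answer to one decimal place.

36.0 map units

The two most frequent classes, SR se (224) and sr SE (233), are the parental types, so the F1 was SR se / sr SE.
The recombinant classes are SR SE and sr se: 129 + 128 = 257.
Recombination frequency = 257/714 = 0.3599 ≈ 36.0%, i.e. 36.0 map units.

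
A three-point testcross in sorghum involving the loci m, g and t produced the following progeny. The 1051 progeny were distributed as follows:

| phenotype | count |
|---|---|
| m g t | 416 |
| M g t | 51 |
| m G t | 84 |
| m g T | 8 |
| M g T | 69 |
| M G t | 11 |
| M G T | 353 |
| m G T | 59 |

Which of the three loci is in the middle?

The two most frequent reciprocal classes, M G T and m g t, are the parental types, so the F1 was M G T / m g t.
The two rarest classes, M G t and m g T, are the double crossovers. Comparing them with the parentals, only the t allele has switched, so t is the middle locus and the order is g – t – m.

t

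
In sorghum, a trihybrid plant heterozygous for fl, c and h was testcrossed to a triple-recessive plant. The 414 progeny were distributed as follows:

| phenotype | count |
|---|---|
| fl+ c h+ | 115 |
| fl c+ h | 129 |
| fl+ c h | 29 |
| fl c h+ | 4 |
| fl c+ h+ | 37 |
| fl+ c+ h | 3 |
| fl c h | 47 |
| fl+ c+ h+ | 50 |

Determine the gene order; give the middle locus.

The two most frequent reciprocal classes, fl+ c h+ and fl c+ h, are the parental types, so the F1 was fl+ c h+ / fl c+ h.
The two rarest classes, fl c h+ and fl+ c+ h, are the double crossovers. Comparing them with the parentals, only the fl allele has switched, so fl is the middle locus and the order is h – fl – c.

fl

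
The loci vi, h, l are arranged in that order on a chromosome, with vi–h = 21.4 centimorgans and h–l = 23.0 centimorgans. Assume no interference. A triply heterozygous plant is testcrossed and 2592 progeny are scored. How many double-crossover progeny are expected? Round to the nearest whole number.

Map distances give recombination frequencies of 0.214 and 0.230 for the two intervals.
With no interference, expected double-crossover frequency = 0.214 × 0.230 = 0.04922.
Expected number = 0.04922 × 2592 = 127.58 ≈ 128.

128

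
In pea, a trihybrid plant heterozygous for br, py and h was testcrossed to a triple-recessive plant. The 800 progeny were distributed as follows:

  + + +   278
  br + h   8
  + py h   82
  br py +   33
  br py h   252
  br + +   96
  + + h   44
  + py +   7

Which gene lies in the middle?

The two most frequent reciprocal classes, br py h and + + +, are the parental types, so the F1 was br py h / + + +.
The two rarest classes, br + h and + py +, are the double crossovers. Comparing them with the parentals, only the py allele has switched, so py is the middle locus and the order is h – py – br.

py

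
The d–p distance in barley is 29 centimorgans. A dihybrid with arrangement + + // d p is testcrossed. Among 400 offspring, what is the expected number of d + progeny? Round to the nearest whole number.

58

A map distance of 29 centimorgans corresponds to a recombination frequency of 0.290.
The F1 is + + / d p, so d + is a recombinant gamete class with expected frequency r/2 = 0.290/2 = 0.1450.
Expected number = 0.1450 × 400 = 58.00 ≈ 58.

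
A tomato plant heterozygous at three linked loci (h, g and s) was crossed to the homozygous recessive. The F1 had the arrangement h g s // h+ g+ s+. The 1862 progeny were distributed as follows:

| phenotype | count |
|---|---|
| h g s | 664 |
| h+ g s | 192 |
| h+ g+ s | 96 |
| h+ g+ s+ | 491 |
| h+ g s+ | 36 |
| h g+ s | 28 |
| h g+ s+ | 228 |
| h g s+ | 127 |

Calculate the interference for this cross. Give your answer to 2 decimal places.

0.14

The two rarest classes, h g+ s and h+ g s+, are the double crossovers. Comparing them with the parentals, only the g allele has switched, so g is the middle locus and the order is s – g – h.
s–g: (223 + 64)/1862 = 0.1541; g–h: (420 + 64)/1862 = 0.2599.
Expected DCO frequency = 0.1541 × 0.2599 ≈ 0.04005; observed = 64/1862 ≈ 0.03437.
Coefficient of coincidence = 0.03437/0.04005 ≈ 0.86; interference = 1 − 0.86 = 0.14.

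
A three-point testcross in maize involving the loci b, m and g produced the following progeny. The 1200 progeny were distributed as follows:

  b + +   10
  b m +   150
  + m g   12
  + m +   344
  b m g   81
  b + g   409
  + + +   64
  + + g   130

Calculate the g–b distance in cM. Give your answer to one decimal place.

25.2 cM

The two most frequent reciprocal classes, b + g and + m +, are the parental types, so the F1 was b + g / + m +.
The two rarest classes, b + + and + m g, are the double crossovers. Comparing them with the parentals, only the g allele has switched, so g is the middle locus and the order is m – g – b.
Crossovers in the g–b interval produce the single-crossover classes + + g and b m + (130 + 150 = 280) plus the double crossovers (22).
RF(g–b) = (280 + 22) / 1200 = 302/1200 = 0.2517 → 25.2 cM.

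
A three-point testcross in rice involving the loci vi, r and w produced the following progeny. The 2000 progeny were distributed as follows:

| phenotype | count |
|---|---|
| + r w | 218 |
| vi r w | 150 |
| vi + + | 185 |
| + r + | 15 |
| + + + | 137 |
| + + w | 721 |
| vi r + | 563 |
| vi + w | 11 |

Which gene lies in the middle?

vi

The two most frequent reciprocal classes, + + w and vi r +, are the parental types, so the F1 was + + w / vi r +.
The two rarest classes, vi + w and + r +, are the double crossovers. Comparing them with the parentals, only the vi allele has switched, so vi is the middle locus and the order is w – vi – r.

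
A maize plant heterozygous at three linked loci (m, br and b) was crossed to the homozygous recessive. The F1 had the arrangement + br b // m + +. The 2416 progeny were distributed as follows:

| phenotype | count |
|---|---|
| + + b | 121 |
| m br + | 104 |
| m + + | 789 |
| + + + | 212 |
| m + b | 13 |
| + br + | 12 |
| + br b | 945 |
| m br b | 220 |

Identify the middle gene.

The two rarest classes, + br + and m + b, are the double crossovers. Comparing them with the parentals, only the b allele has switched, so b is the middle locus and the order is br – b – m.

b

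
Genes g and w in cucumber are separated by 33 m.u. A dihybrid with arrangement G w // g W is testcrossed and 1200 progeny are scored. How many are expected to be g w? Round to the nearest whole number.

198

A map distance of 33 m.u. corresponds to a recombination frequency of 0.330.
The F1 is G w / g W, so g w is a recombinant gamete class with expected frequency r/2 = 0.330/2 = 0.1650.
Expected number = 0.1650 × 1200 = 198.00 ≈ 198.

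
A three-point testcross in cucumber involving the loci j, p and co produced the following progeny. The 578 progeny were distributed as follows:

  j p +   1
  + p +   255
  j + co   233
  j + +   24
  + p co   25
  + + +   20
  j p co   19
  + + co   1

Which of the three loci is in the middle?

j

The two most frequent reciprocal classes, j + co and + p +, are the parental types, so the F1 was j + co / + p +.
The two rarest classes, + + co and j p +, are the double crossovers. Comparing them with the parentals, only the j allele has switched, so j is the middle locus and the order is p – j – co.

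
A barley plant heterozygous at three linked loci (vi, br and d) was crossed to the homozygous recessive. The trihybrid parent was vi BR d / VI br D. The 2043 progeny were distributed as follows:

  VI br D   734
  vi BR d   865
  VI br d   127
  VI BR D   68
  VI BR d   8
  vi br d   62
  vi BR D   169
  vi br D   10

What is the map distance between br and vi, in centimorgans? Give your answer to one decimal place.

The two rarest classes, VI BR d and vi br D, are the double crossovers. Comparing them with the parentals, only the vi allele has switched, so vi is the middle locus and the order is d – vi – br.
Crossovers in the vi–br interval produce the single-crossover classes vi br d and VI BR D (62 + 68 = 130) plus the double crossovers (18).
RF(vi–br) = (130 + 18) / 2043 = 148/2043 = 0.0724 → 7.2 centimorgans.

7.2 centimorgans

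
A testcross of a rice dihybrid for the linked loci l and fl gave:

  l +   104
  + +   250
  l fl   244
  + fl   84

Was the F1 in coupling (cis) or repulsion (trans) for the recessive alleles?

cis

The two most frequent classes are + + (250) and l fl (244); these are the parental (non-recombinant) types.
So the F1 carried + + on one chromosome and l fl on the other — the recessive alleles are on the same chromosome (cis / coupling).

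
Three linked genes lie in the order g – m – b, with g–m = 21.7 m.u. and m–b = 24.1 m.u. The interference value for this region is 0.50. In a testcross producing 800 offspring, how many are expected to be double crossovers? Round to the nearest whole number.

21

Map distances give recombination frequencies of 0.217 and 0.241 for the two intervals.
With interference 0.50 (so coincidence = 0.50), expected double-crossover frequency = 0.217 × 0.241 × 0.50 = 0.02615.
Expected number = 0.02615 × 800 = 20.92 ≈ 21.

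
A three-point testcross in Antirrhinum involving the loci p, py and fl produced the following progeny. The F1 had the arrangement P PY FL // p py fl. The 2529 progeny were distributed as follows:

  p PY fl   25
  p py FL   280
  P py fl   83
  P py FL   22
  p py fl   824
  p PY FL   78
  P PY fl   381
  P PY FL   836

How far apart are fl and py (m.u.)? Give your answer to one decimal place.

The two rarest classes, P py FL and p PY fl, are the double crossovers. Comparing them with the parentals, only the py allele has switched, so py is the middle locus and the order is p – py – fl.
Crossovers in the py–fl interval produce the single-crossover classes P PY fl and p py FL (381 + 280 = 661) plus the double crossovers (47).
RF(py–fl) = (661 + 47) / 2529 = 708/2529 = 0.2800 → 28.0 m.u.

28.0 m.u.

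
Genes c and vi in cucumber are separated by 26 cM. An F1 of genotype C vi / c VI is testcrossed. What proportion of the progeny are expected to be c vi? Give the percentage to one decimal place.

A map distance of 26 cM corresponds to a recombination frequency of 0.260.
The F1 is C vi / c VI, so c vi is a recombinant gamete class with expected frequency r/2 = 0.260/2 = 0.1300.
That is 0.1300 = 13.0% of the progeny.

13.0%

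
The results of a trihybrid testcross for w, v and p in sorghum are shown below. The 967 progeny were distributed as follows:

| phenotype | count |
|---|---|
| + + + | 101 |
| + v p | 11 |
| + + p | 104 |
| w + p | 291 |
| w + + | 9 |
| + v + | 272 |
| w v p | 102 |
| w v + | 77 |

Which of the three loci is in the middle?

p

The two most frequent reciprocal classes, + v + and w + p, are the parental types, so the F1 was + v + / w + p.
The two rarest classes, + v p and w + +, are the double crossovers. Comparing them with the parentals, only the p allele has switched, so p is the middle locus and the order is v – p – w.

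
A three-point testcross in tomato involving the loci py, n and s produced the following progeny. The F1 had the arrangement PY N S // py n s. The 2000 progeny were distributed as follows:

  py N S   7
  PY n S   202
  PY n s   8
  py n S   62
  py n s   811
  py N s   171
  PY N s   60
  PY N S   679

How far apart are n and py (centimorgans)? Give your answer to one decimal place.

19.4 centimorgans

The two rarest classes, py N S and PY n s, are the double crossovers. Comparing them with the parentals, only the py allele has switched, so py is the middle locus and the order is s – py – n.
Crossovers in the py–n interval produce the single-crossover classes PY n S and py N s (202 + 171 = 373) plus the double crossovers (15).
RF(py–n) = (373 + 15) / 2000 = 388/2000 = 0.1940 → 19.4 centimorgans.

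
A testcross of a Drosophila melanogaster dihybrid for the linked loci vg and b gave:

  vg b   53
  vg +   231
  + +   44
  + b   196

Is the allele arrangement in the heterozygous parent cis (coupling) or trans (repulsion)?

The two most frequent classes are + b (196) and vg + (231); these are the parental (non-recombinant) types.
So the F1 carried + b on one chromosome and vg + on the other — the recessive alleles are on opposite chromosomes (trans / repulsion).

trans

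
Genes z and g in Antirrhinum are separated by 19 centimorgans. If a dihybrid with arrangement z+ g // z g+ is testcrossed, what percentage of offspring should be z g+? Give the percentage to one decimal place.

40.5%

A map distance of 19 centimorgans corresponds to a recombination frequency of 0.190.
The F1 is z+ g / z g+, so z g+ is a parental gamete class with expected frequency (1 − r)/2 = 0.810/2 = 0.4050.
That is 0.4050 = 40.5% of the progeny.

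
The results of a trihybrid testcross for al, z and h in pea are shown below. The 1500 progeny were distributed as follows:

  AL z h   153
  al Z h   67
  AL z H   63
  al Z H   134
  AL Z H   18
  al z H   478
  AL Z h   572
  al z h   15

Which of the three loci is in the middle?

The two most frequent reciprocal classes, al z H and AL Z h, are the parental types, so the F1 was al z H / AL Z h.
The two rarest classes, al z h and AL Z H, are the double crossovers. Comparing them with the parentals, only the h allele has switched, so h is the middle locus and the order is z – h – al.

h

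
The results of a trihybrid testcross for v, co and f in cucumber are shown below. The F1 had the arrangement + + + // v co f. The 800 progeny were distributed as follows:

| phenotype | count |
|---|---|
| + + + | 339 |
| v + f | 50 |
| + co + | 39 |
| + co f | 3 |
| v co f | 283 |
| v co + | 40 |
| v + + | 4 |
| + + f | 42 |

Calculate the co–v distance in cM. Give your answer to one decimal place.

12.0 cM

The two rarest classes, v + + and + co f, are the double crossovers. Comparing them with the parentals, only the v allele has switched, so v is the middle locus and the order is co – v – f.
Crossovers in the co–v interval produce the single-crossover classes + co + and v + f (39 + 50 = 89) plus the double crossovers (7).
RF(co–v) = (89 + 7) / 800 = 96/800 = 0.1200 → 12.0 cM.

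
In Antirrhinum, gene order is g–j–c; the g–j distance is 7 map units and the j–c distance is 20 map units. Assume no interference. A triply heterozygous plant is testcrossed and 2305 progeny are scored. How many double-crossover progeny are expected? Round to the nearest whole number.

32

Map distances give recombination frequencies of 0.070 and 0.200 for the two intervals.
With no interference, expected double-crossover frequency = 0.070 × 0.200 = 0.01400.
Expected number = 0.01400 × 2305 = 32.27 ≈ 32.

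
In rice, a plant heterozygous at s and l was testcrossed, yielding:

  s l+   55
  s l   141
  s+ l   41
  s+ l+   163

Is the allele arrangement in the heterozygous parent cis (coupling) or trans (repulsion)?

cis

The two most frequent classes are s+ l+ (163) and s l (141); these are the parental (non-recombinant) types.
So the F1 carried s+ l+ on one chromosome and s l on the other — the recessive alleles are on the same chromosome (cis / coupling).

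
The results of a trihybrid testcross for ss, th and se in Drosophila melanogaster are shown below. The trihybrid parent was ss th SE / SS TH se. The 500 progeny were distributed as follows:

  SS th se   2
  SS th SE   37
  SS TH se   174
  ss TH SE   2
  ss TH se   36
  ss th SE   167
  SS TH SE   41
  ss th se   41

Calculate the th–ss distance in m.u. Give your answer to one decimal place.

15.4 m.u.

The two rarest classes, ss TH SE and SS th se, are the double crossovers. Comparing them with the parentals, only the th allele has switched, so th is the middle locus and the order is ss – th – se.
Crossovers in the ss–th interval produce the single-crossover classes SS th SE and ss TH se (37 + 36 = 73) plus the double crossovers (4).
RF(ss–th) = (73 + 4) / 500 = 77/500 = 0.1540 → 15.4 m.u.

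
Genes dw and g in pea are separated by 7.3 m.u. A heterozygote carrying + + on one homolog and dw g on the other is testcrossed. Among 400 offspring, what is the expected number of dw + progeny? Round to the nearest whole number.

15

A map distance of 7.3 m.u. corresponds to a recombination frequency of 0.073.
The F1 is + + / dw g, so dw + is a recombinant gamete class with expected frequency r/2 = 0.073/2 = 0.0365.
Expected number = 0.0365 × 400 = 14.60 ≈ 15.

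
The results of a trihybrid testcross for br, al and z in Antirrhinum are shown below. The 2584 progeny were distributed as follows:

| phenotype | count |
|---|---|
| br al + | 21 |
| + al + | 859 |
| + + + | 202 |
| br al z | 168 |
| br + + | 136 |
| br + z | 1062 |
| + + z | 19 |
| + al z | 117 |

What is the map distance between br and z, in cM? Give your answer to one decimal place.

The two most frequent reciprocal classes, br + z and + al +, are the parental types, so the F1 was br + z / + al +.
The two rarest classes, + + z and br al +, are the double crossovers. Comparing them with the parentals, only the br allele has switched, so br is the middle locus and the order is al – br – z.
Crossovers in the br–z interval produce the single-crossover classes br + + and + al z (136 + 117 = 253) plus the double crossovers (40).
RF(br–z) = (253 + 40) / 2584 = 293/2584 = 0.1134 → 11.3 cM.

11.3 cM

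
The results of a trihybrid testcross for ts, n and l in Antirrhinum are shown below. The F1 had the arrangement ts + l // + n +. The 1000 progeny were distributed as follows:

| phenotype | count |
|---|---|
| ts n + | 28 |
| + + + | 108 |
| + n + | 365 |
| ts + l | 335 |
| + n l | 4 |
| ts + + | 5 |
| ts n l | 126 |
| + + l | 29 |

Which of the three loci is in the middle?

l

The two rarest classes, ts + + and + n l, are the double crossovers. Comparing them with the parentals, only the l allele has switched, so l is the middle locus and the order is n – l – ts.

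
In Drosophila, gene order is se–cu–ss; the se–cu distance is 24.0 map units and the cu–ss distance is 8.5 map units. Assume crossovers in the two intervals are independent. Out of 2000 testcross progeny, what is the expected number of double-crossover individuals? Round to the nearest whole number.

Map distances give recombination frequencies of 0.240 and 0.085 for the two intervals.
With no interference, expected double-crossover frequency = 0.240 × 0.085 = 0.02040.
Expected number = 0.02040 × 2000 = 40.80 ≈ 41.

41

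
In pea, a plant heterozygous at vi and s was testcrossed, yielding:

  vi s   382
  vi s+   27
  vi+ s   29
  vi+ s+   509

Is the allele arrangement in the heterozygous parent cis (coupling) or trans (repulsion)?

cis

The two most frequent classes are vi+ s+ (509) and vi s (382); these are the parental (non-recombinant) types.
So the F1 carried vi+ s+ on one chromosome and vi s on the other — the recessive alleles are on the same chromosome (cis / coupling).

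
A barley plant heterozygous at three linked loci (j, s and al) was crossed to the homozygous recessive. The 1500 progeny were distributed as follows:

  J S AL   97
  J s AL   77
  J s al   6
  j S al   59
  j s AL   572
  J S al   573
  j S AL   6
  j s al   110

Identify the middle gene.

The two most frequent reciprocal classes, j s AL and J S al, are the parental types, so the F1 was j s AL / J S al.
The two rarest classes, j S AL and J s al, are the double crossovers. Comparing them with the parentals, only the s allele has switched, so s is the middle locus and the order is j – s – al.

s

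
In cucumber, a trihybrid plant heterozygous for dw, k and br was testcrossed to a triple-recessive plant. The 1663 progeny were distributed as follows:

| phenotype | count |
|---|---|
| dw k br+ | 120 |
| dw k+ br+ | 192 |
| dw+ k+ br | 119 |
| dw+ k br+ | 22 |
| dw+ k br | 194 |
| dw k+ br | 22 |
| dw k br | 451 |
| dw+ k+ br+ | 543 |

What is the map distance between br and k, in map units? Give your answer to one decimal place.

The two most frequent reciprocal classes, dw k br and dw+ k+ br+, are the parental types, so the F1 was dw k br / dw+ k+ br+.
The two rarest classes, dw k+ br and dw+ k br+, are the double crossovers. Comparing them with the parentals, only the k allele has switched, so k is the middle locus and the order is br – k – dw.
Crossovers in the br–k interval produce the single-crossover classes dw k br+ and dw+ k+ br (120 + 119 = 239) plus the double crossovers (44).
RF(br–k) = (239 + 44) / 1663 = 283/1663 = 0.1702 → 17.0 map units.

17.0 map units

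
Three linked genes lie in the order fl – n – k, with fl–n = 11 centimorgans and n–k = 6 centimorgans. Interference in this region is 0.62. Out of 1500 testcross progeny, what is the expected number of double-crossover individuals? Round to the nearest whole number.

Map distances give recombination frequencies of 0.110 and 0.060 for the two intervals.
With interference 0.62 (so coincidence = 0.38), expected double-crossover frequency = 0.110 × 0.060 × 0.38 = 0.00251.
Expected number = 0.00251 × 1500 = 3.76 ≈ 4.

4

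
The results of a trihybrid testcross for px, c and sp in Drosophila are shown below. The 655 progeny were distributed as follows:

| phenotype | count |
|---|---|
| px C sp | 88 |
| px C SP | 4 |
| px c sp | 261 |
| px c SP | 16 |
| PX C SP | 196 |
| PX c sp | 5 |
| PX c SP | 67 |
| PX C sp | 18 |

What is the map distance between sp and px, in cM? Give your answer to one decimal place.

6.6 cM

The two most frequent reciprocal classes, PX C SP and px c sp, are the parental types, so the F1 was PX C SP / px c sp.
The two rarest classes, px C SP and PX c sp, are the double crossovers. Comparing them with the parentals, only the px allele has switched, so px is the middle locus and the order is sp – px – c.
Crossovers in the sp–px interval produce the single-crossover classes PX C sp and px c SP (18 + 16 = 34) plus the double crossovers (9).
RF(sp–px) = (34 + 9) / 655 = 43/655 = 0.0656 → 6.6 cM.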